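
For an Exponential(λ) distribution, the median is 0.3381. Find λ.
λ = 2.0501

For X ~ Exponential(λ), the CDF is F(x) = 1 - e^(-λx).
The median m satisfies F(m) = 0.5:
1 - e^(-λm) = 0.5
e^(-λm) = 0.5
λm = ln(2)
m = ln(2) / λ

Given m = 0.3381:
λ = ln(2) / 0.3381 = 0.693147 / 0.3381 = 2.0501

Verification: ln(2) / 2.0501 = 0.3381 ✓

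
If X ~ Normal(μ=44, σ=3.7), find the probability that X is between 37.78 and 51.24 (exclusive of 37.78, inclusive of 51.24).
0.928438

We have X ~ Normal(μ=44, σ=3.7).

To find P(37.78 < X ≤ 51.24), we use:
P(37.78 < X ≤ 51.24) = P(X ≤ 51.24) - P(X ≤ 37.78)
                 = F(51.24) - F(37.78)
                 = 0.974812 - 0.046374
                 = 0.928438

So there's approximately a 92.8% chance that X falls in this range.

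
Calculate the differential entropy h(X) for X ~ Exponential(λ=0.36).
2.0217 nats

We have X ~ Exponential(λ=0.36).

The differential entropy measures the uncertainty or information content of the distribution.

For an Exponential distribution with λ=0.36:
h(X) = 2.0217 nats

(In bits, this would be 2.9166 bits.)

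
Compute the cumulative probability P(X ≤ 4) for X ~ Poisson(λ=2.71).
0.861416

We have X ~ Poisson(λ=2.71).

The CDF gives us P(X ≤ k).

Using the CDF:
P(X ≤ 4) = 0.861416

This means there's approximately a 86.1% chance that X is at most 4.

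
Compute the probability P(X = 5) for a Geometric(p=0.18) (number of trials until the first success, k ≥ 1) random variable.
0.081382

We have X ~ Geometric(p=0.18) (number of trials until the first success, k ≥ 1).

For a Geometric distribution, the PMF gives us the probability of each outcome.

Using the PMF formula:
P(X = 5) = 0.081382

Rounded to 4 decimal places: 0.0814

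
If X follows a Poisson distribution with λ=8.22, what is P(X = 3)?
0.024921

We have X ~ Poisson(λ=8.22).

For a Poisson distribution, the PMF gives us the probability of each outcome.

Using the PMF formula:
P(X = 3) = 0.024921

Rounded to 4 decimal places: 0.0249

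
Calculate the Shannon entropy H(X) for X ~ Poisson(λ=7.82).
2.4358 nats

We have X ~ Poisson(λ=7.82).

The Shannon entropy measures the uncertainty or information content of the distribution.

For a Poisson distribution with λ=7.82:
H(X) = 2.4358 nats

(In bits, this would be 3.5141 bits.)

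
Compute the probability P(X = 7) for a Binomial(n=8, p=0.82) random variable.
0.358971

We have X ~ Binomial(n=8, p=0.82).

For a Binomial distribution, the PMF gives us the probability of each outcome.

Using the PMF formula:
P(X = 7) = 0.358971

Rounded to 4 decimal places: 0.3590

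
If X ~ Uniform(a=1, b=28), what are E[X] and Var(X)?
E[X] = 14.5000, Var(X) = 60.7500

We have X ~ Uniform(a=1, b=28).

For a Uniform distribution with a=1, b=28:

Expected value:
E[X] = 14.5000

Variance:
Var(X) = 60.7500

Standard deviation:
σ = √Var(X) = 7.7942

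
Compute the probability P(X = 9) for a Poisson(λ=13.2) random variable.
0.062046

We have X ~ Poisson(λ=13.2).

For a Poisson distribution, the PMF gives us the probability of each outcome.

Using the PMF formula:
P(X = 9) = 0.062046

Rounded to 4 decimal places: 0.0620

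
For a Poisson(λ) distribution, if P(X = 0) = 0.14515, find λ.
λ = 1.9300

For a Poisson(λ) distribution, the PMF at 0 is:
P(X = 0) = λ^0 e^(-λ) / 0! = e^(-λ)

Given P(X = 0) = 0.14515:
e^(-λ) = 0.14515
-λ = ln(0.14515)
λ = -ln(0.14515) = 1.9300

Verification: e^(-1.9300) = 0.14515 ✓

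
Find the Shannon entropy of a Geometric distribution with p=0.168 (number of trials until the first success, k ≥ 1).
2.6946 nats

We have X ~ Geometric(p=0.168) (number of trials until the first success, k ≥ 1).

The Shannon entropy measures the uncertainty or information content of the distribution.

For a Geometric distribution with p=0.168 (number of trials until the first success, k ≥ 1):
H(X) = 2.6946 nats

(In bits, this would be 3.8876 bits.)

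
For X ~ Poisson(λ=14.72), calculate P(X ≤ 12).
0.291457

We have X ~ Poisson(λ=14.72).

The CDF gives us P(X ≤ k).

Using the CDF:
P(X ≤ 12) = 0.291457

This means there's approximately a 29.1% chance that X is at most 12.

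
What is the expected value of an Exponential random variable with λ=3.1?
0.3226

We have X ~ Exponential(λ=3.1).

For an Exponential distribution with λ=3.1:
E[X] = 0.3226

This is the expected (average) value of X.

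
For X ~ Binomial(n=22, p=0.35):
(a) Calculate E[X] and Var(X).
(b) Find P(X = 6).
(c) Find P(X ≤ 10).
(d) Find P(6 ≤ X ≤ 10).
(a) E[X] = 7.7000, Var(X) = 5.0050
(b) P(X = 6) = 0.139263
(c) P(X ≤ 10) = 0.893018
(d) P(6 ≤ X ≤ 10) = 0.730123

We have X ~ Binomial(n=22, p=0.35).

(a) Moments:
E[X] = 7.7000
Var(X) = 5.0050
σ = √Var(X) = 2.2372

(b) Point probability using PMF:
P(X = 6) = 0.139263

(c) Cumulative probability using CDF:
P(X ≤ 10) = F(10) = 0.893018

(d) Range probability:
P(6 ≤ X ≤ 10) = P(X ≤ 10) - P(X ≤ 5)
                   = F(10) - F(5)
                   = 0.893018 - 0.162895
                   = 0.730123

This means approximately 73.0% of outcomes fall in the interval [6, 10].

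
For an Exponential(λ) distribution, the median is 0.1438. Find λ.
λ = 4.8202

For X ~ Exponential(λ), the CDF is F(x) = 1 - e^(-λx).
The median m satisfies F(m) = 0.5:
1 - e^(-λm) = 0.5
e^(-λm) = 0.5
λm = ln(2)
m = ln(2) / λ

Given m = 0.1438:
λ = ln(2) / 0.1438 = 0.693147 / 0.1438 = 4.8202

Verification: ln(2) / 4.8202 = 0.1438 ✓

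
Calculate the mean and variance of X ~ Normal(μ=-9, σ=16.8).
E[X] = -9.0000, Var(X) = 282.2400

We have X ~ Normal(μ=-9, σ=16.8).

For a Normal distribution with μ=-9, σ=16.8:

Expected value:
E[X] = -9.0000

Variance:
Var(X) = 282.2400

Standard deviation:
σ = √Var(X) = 16.8000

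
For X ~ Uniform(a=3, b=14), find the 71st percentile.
10.8100

We have X ~ Uniform(a=3, b=14).

We want to find x such that P(X ≤ x) = 0.71.

This is the 71st percentile, which means 71% of values fall below this point.

Using the inverse CDF (quantile function):
x = F⁻¹(0.71) = 10.8100

Verification: P(X ≤ 10.8100) = 0.71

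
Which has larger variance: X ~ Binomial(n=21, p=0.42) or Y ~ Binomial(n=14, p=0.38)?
X has larger variance (5.1156 > 3.2984)

Compute the variance for each distribution:

X ~ Binomial(n=21, p=0.42):
Var(X) = 5.1156

Y ~ Binomial(n=14, p=0.38):
Var(Y) = 3.2984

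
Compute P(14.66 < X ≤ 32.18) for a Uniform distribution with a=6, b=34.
0.625714

We have X ~ Uniform(a=6, b=34).

To find P(14.66 < X ≤ 32.18), we use:
P(14.66 < X ≤ 32.18) = P(X ≤ 32.18) - P(X ≤ 14.66)
                 = F(32.18) - F(14.66)
                 = 0.935000 - 0.309286
                 = 0.625714

So there's approximately a 62.6% chance that X falls in this range.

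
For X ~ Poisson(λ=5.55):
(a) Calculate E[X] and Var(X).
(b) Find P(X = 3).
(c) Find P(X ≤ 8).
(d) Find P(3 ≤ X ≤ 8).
(a) E[X] = 5.5500, Var(X) = 5.5500
(b) P(X = 3) = 0.110763
(c) P(X ≤ 8) = 0.890065
(d) P(3 ≤ X ≤ 8) = 0.804730

We have X ~ Poisson(λ=5.55).

(a) Moments:
E[X] = 5.5500
Var(X) = 5.5500
σ = √Var(X) = 2.3558

(b) Point probability using PMF:
P(X = 3) = 0.110763

(c) Cumulative probability using CDF:
P(X ≤ 8) = F(8) = 0.890065

(d) Range probability:
P(3 ≤ X ≤ 8) = P(X ≤ 8) - P(X ≤ 2)
                   = F(8) - F(2)
                   = 0.890065 - 0.085335
                   = 0.804730

This means approximately 80.5% of outcomes fall in the interval [3, 8].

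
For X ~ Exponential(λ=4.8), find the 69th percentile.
0.2440

We have X ~ Exponential(λ=4.8).

We want to find x such that P(X ≤ x) = 0.69.

This is the 69th percentile, which means 69% of values fall below this point.

Using the inverse CDF (quantile function):
x = F⁻¹(0.69) = 0.2440

Verification: P(X ≤ 0.2440) = 0.69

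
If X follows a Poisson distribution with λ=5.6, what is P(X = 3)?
0.108234

We have X ~ Poisson(λ=5.6).

For a Poisson distribution, the PMF gives us the probability of each outcome.

Using the PMF formula:
P(X = 3) = 0.108234

Rounded to 4 decimal places: 0.1082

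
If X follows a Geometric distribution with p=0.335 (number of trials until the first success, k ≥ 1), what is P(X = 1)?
0.335000

We have X ~ Geometric(p=0.335) (number of trials until the first success, k ≥ 1).

For a Geometric distribution, the PMF gives us the probability of each outcome.

Using the PMF formula:
P(X = 1) = 0.335000

Rounded to 4 decimal places: 0.3350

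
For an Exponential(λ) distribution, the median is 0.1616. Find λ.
λ = 4.2893

For X ~ Exponential(λ), the CDF is F(x) = 1 - e^(-λx).
The median m satisfies F(m) = 0.5:
1 - e^(-λm) = 0.5
e^(-λm) = 0.5
λm = ln(2)
m = ln(2) / λ

Given m = 0.1616:
λ = ln(2) / 0.1616 = 0.693147 / 0.1616 = 4.2893

Verification: ln(2) / 4.2893 = 0.1616 ✓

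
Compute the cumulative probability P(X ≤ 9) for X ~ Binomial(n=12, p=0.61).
0.905371

We have X ~ Binomial(n=12, p=0.61).

The CDF gives us P(X ≤ k).

Using the CDF:
P(X ≤ 9) = 0.905371

This means there's approximately a 90.5% chance that X is at most 9.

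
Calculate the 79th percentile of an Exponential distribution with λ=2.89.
0.5400

We have X ~ Exponential(λ=2.89).

We want to find x such that P(X ≤ x) = 0.79.

This is the 79th percentile, which means 79% of values fall below this point.

Using the inverse CDF (quantile function):
x = F⁻¹(0.79) = 0.5400

Verification: P(X ≤ 0.5400) = 0.79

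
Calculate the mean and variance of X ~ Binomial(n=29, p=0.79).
E[X] = 22.9100, Var(X) = 4.8111

We have X ~ Binomial(n=29, p=0.79).

For a Binomial distribution with n=29, p=0.79:

Expected value:
E[X] = 22.9100

Variance:
Var(X) = 4.8111

Standard deviation:
σ = √Var(X) = 2.1934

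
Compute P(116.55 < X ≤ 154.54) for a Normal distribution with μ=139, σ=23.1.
0.583880

We have X ~ Normal(μ=139, σ=23.1).

To find P(116.55 < X ≤ 154.54), we use:
P(116.55 < X ≤ 154.54) = P(X ≤ 154.54) - P(X ≤ 116.55)
                 = F(154.54) - F(116.55)
                 = 0.749440 - 0.165560
                 = 0.583880

So there's approximately a 58.4% chance that X falls in this range.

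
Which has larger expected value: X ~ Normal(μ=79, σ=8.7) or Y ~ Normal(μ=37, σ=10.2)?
X has larger mean (79.0000 > 37.0000)

Compute the expected value for each distribution:

X ~ Normal(μ=79, σ=8.7):
E[X] = 79.0000

Y ~ Normal(μ=37, σ=10.2):
E[Y] = 37.0000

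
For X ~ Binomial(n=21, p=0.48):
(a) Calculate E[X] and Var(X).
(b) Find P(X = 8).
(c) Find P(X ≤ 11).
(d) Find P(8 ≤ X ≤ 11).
(a) E[X] = 10.0800, Var(X) = 5.2416
(b) P(X = 8) = 0.116551
(c) P(X ≤ 11) = 0.732506
(d) P(8 ≤ X ≤ 11) = 0.602985

We have X ~ Binomial(n=21, p=0.48).

(a) Moments:
E[X] = 10.0800
Var(X) = 5.2416
σ = √Var(X) = 2.2895

(b) Point probability using PMF:
P(X = 8) = 0.116551

(c) Cumulative probability using CDF:
P(X ≤ 11) = F(11) = 0.732506

(d) Range probability:
P(8 ≤ X ≤ 11) = P(X ≤ 11) - P(X ≤ 7)
                   = F(11) - F(7)
                   = 0.732506 - 0.129520
                   = 0.602985

This means approximately 60.3% of outcomes fall in the interval [8, 11].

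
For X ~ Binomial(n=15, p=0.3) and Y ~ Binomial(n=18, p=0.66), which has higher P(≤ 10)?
X has higher probability (P(X ≤ 10) = 0.9993 > P(Y ≤ 10) = 0.2421)

Compute P(≤ 10) for each distribution:

X ~ Binomial(n=15, p=0.3):
P(X ≤ 10) = 0.9993

Y ~ Binomial(n=18, p=0.66):
P(Y ≤ 10) = 0.2421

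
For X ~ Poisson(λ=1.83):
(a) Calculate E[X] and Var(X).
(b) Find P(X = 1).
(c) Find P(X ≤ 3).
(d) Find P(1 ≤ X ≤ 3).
(a) E[X] = 1.8300, Var(X) = 1.8300
(b) P(X = 1) = 0.293557
(c) P(X ≤ 3) = 0.886424
(d) P(1 ≤ X ≤ 3) = 0.726010

We have X ~ Poisson(λ=1.83).

(a) Moments:
E[X] = 1.8300
Var(X) = 1.8300
σ = √Var(X) = 1.3528

(b) Point probability using PMF:
P(X = 1) = 0.293557

(c) Cumulative probability using CDF:
P(X ≤ 3) = F(3) = 0.886424

(d) Range probability:
P(1 ≤ X ≤ 3) = P(X ≤ 3) - P(X ≤ 0)
                   = F(3) - F(0)
                   = 0.886424 - 0.160414
                   = 0.726010

This means approximately 72.6% of outcomes fall in the interval [1, 3].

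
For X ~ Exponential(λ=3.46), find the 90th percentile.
0.6655

We have X ~ Exponential(λ=3.46).

We want to find x such that P(X ≤ x) = 0.9.

This is the 90th percentile, which means 90% of values fall below this point.

Using the inverse CDF (quantile function):
x = F⁻¹(0.9) = 0.6655

Verification: P(X ≤ 0.6655) = 0.9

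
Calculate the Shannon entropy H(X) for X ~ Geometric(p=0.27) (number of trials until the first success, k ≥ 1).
2.1602 nats

We have X ~ Geometric(p=0.27) (number of trials until the first success, k ≥ 1).

The Shannon entropy measures the uncertainty or information content of the distribution.

For a Geometric distribution with p=0.27 (number of trials until the first success, k ≥ 1):
H(X) = 2.1602 nats

(In bits, this would be 3.1165 bits.)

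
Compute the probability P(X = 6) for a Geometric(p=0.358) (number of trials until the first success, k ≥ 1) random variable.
0.039044

We have X ~ Geometric(p=0.358) (number of trials until the first success, k ≥ 1).

For a Geometric distribution, the PMF gives us the probability of each outcome.

Using the PMF formula:
P(X = 6) = 0.039044

Rounded to 4 decimal places: 0.0390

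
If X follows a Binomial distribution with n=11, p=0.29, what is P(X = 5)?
0.121390

We have X ~ Binomial(n=11, p=0.29).

For a Binomial distribution, the PMF gives us the probability of each outcome.

Using the PMF formula:
P(X = 5) = 0.121390

Rounded to 4 decimal places: 0.1214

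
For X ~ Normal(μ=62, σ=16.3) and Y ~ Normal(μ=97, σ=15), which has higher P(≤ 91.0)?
X has higher probability (P(X ≤ 91.0) = 0.9624 > P(Y ≤ 91.0) = 0.3446)

Compute P(≤ 91.0) for each distribution:

X ~ Normal(μ=62, σ=16.3):
P(X ≤ 91.0) = 0.9624

Y ~ Normal(μ=97, σ=15):
P(Y ≤ 91.0) = 0.3446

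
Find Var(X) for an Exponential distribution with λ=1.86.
0.2891

We have X ~ Exponential(λ=1.86).

For an Exponential distribution with λ=1.86:
Var(X) = 0.2891

The variance measures the spread of the distribution around the mean.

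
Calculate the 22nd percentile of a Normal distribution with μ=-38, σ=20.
-53.4439

We have X ~ Normal(μ=-38, σ=20).

We want to find x such that P(X ≤ x) = 0.22.

This is the 22nd percentile, which means 22% of values fall below this point.

Using the inverse CDF (quantile function):
x = F⁻¹(0.22) = -53.4439

Verification: P(X ≤ -53.4439) = 0.22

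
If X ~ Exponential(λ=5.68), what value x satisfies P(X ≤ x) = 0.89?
0.3886

We have X ~ Exponential(λ=5.68).

We want to find x such that P(X ≤ x) = 0.89.

This is the 89th percentile, which means 89% of values fall below this point.

Using the inverse CDF (quantile function):
x = F⁻¹(0.89) = 0.3886

Verification: P(X ≤ 0.3886) = 0.89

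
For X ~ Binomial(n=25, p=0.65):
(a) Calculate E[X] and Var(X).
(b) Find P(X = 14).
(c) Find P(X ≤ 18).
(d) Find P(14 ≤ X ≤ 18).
(a) E[X] = 16.2500, Var(X) = 5.6875
(b) P(X = 14) = 0.103423
(c) P(X ≤ 18) = 0.826597
(d) P(14 ≤ X ≤ 18) = 0.701182

We have X ~ Binomial(n=25, p=0.65).

(a) Moments:
E[X] = 16.2500
Var(X) = 5.6875
σ = √Var(X) = 2.3848

(b) Point probability using PMF:
P(X = 14) = 0.103423

(c) Cumulative probability using CDF:
P(X ≤ 18) = F(18) = 0.826597

(d) Range probability:
P(14 ≤ X ≤ 18) = P(X ≤ 18) - P(X ≤ 13)
                   = F(18) - F(13)
                   = 0.826597 - 0.125416
                   = 0.701182

This means approximately 70.1% of outcomes fall in the interval [14, 18].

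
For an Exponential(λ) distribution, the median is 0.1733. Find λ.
λ = 3.9997

For X ~ Exponential(λ), the CDF is F(x) = 1 - e^(-λx).
The median m satisfies F(m) = 0.5:
1 - e^(-λm) = 0.5
e^(-λm) = 0.5
λm = ln(2)
m = ln(2) / λ

Given m = 0.1733:
λ = ln(2) / 0.1733 = 0.693147 / 0.1733 = 3.9997

Verification: ln(2) / 3.9997 = 0.1733 ✓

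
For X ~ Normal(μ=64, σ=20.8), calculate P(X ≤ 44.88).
0.178987

We have X ~ Normal(μ=64, σ=20.8).

The CDF gives us P(X ≤ k).

Using the CDF:
P(X ≤ 44.88) = 0.178987

This means there's approximately a 17.9% chance that X is at most 44.88.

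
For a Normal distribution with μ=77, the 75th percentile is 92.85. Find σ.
σ = 23.4992

For X ~ Normal(μ, σ), the p-th percentile satisfies x = μ + z_p × σ,
where z_p = Φ⁻¹(p) is the standard normal quantile.

Step 1: z_{0.75} = Φ⁻¹(0.75) = 0.6745

Step 2: Solve for σ:
92.85 = 77 + 0.6745 × σ
σ = (92.85 - 77) / 0.6745
σ = 15.85 / 0.6745
σ = 23.4992

Verification: μ + z × σ = 77 + 0.6745 × 23.4992 = 92.85 ✓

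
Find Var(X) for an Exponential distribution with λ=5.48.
0.0333

We have X ~ Exponential(λ=5.48).

For an Exponential distribution with λ=5.48:
Var(X) = 0.0333

The variance measures the spread of the distribution around the mean.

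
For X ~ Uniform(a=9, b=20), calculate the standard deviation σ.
3.1754

We have X ~ Uniform(a=9, b=20).

For a Uniform distribution with a=9, b=20:
σ = √Var(X) = 3.1754

The standard deviation is the square root of the variance.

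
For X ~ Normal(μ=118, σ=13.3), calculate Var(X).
176.8900

We have X ~ Normal(μ=118, σ=13.3).

For a Normal distribution with μ=118, σ=13.3:
Var(X) = 176.8900

The variance measures the spread of the distribution around the mean.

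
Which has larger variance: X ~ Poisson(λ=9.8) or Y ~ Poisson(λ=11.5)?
Y has larger variance (11.5000 > 9.8000)

Compute the variance for each distribution:

X ~ Poisson(λ=9.8):
Var(X) = 9.8000

Y ~ Poisson(λ=11.5):
Var(Y) = 11.5000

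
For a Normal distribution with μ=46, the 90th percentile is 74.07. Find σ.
σ = 21.9031

For X ~ Normal(μ, σ), the p-th percentile satisfies x = μ + z_p × σ,
where z_p = Φ⁻¹(p) is the standard normal quantile.

Step 1: z_{0.9} = Φ⁻¹(0.9) = 1.2816

Step 2: Solve for σ:
74.07 = 46 + 1.2816 × σ
σ = (74.07 - 46) / 1.2816
σ = 28.07 / 1.2816
σ = 21.9031

Verification: μ + z × σ = 46 + 1.2816 × 21.9031 = 74.07 ✓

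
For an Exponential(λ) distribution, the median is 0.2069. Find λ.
λ = 3.3502

For X ~ Exponential(λ), the CDF is F(x) = 1 - e^(-λx).
The median m satisfies F(m) = 0.5:
1 - e^(-λm) = 0.5
e^(-λm) = 0.5
λm = ln(2)
m = ln(2) / λ

Given m = 0.2069:
λ = ln(2) / 0.2069 = 0.693147 / 0.2069 = 3.3502

Verification: ln(2) / 3.3502 = 0.2069 ✓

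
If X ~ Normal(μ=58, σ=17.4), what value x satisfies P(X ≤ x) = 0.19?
42.7246

We have X ~ Normal(μ=58, σ=17.4).

We want to find x such that P(X ≤ x) = 0.19.

This is the 19th percentile, which means 19% of values fall below this point.

Using the inverse CDF (quantile function):
x = F⁻¹(0.19) = 42.7246

Verification: P(X ≤ 42.7246) = 0.19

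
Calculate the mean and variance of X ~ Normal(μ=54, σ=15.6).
E[X] = 54.0000, Var(X) = 243.3600

We have X ~ Normal(μ=54, σ=15.6).

For a Normal distribution with μ=54, σ=15.6:

Expected value:
E[X] = 54.0000

Variance:
Var(X) = 243.3600

Standard deviation:
σ = √Var(X) = 15.6000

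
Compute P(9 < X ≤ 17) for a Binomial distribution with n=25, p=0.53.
0.891183

We have X ~ Binomial(n=25, p=0.53).

To find P(9 < X ≤ 17), we use:
P(9 < X ≤ 17) = P(X ≤ 17) - P(X ≤ 9)
                 = F(17) - F(9)
                 = 0.957501 - 0.066317
                 = 0.891183

So there's approximately a 89.1% chance that X falls in this range.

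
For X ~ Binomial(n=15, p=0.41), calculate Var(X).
3.6285

We have X ~ Binomial(n=15, p=0.41).

For a Binomial distribution with n=15, p=0.41:
Var(X) = 3.6285

The variance measures the spread of the distribution around the mean.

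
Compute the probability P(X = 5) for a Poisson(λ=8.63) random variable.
0.071271

We have X ~ Poisson(λ=8.63).

For a Poisson distribution, the PMF gives us the probability of each outcome.

Using the PMF formula:
P(X = 5) = 0.071271

Rounded to 4 decimal places: 0.0713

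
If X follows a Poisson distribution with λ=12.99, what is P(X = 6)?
0.015235

We have X ~ Poisson(λ=12.99).

For a Poisson distribution, the PMF gives us the probability of each outcome.

Using the PMF formula:
P(X = 6) = 0.015235

Rounded to 4 decimal places: 0.0152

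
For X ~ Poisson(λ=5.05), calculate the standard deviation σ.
2.2472

We have X ~ Poisson(λ=5.05).

For a Poisson distribution with λ=5.05:
σ = √Var(X) = 2.2472

The standard deviation is the square root of the variance.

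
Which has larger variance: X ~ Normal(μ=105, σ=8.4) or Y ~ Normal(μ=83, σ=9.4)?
Y has larger variance (88.3600 > 70.5600)

Compute the variance for each distribution:

X ~ Normal(μ=105, σ=8.4):
Var(X) = 70.5600

Y ~ Normal(μ=83, σ=9.4):
Var(Y) = 88.3600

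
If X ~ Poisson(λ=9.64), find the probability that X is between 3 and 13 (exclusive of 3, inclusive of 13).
0.875843

We have X ~ Poisson(λ=9.64).

To find P(3 < X ≤ 13), we use:
P(3 < X ≤ 13) = P(X ≤ 13) - P(X ≤ 3)
                 = F(13) - F(3)
                 = 0.889275 - 0.013432
                 = 0.875843

So there's approximately a 87.6% chance that X falls in this range.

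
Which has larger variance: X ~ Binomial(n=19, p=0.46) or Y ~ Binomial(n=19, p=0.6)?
X has larger variance (4.7196 > 4.5600)

Compute the variance for each distribution:

X ~ Binomial(n=19, p=0.46):
Var(X) = 4.7196

Y ~ Binomial(n=19, p=0.6):
Var(Y) = 4.5600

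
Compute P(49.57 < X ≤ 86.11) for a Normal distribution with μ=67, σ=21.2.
0.610826

We have X ~ Normal(μ=67, σ=21.2).

To find P(49.57 < X ≤ 86.11), we use:
P(49.57 < X ≤ 86.11) = P(X ≤ 86.11) - P(X ≤ 49.57)
                 = F(86.11) - F(49.57)
                 = 0.816316 - 0.205490
                 = 0.610826

So there's approximately a 61.1% chance that X falls in this range.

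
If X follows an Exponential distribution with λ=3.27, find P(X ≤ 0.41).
0.738338

We have X ~ Exponential(λ=3.27).

The CDF gives us P(X ≤ k).

Using the CDF:
P(X ≤ 0.41) = 0.738338

This means there's approximately a 73.8% chance that X is at most 0.41.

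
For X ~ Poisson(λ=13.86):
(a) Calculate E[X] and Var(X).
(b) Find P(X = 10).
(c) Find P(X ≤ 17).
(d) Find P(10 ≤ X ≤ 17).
(a) E[X] = 13.8600, Var(X) = 13.8600
(b) P(X = 10) = 0.068952
(c) P(X ≤ 17) = 0.837029
(d) P(10 ≤ X ≤ 17) = 0.720834

We have X ~ Poisson(λ=13.86).

(a) Moments:
E[X] = 13.8600
Var(X) = 13.8600
σ = √Var(X) = 3.7229

(b) Point probability using PMF:
P(X = 10) = 0.068952

(c) Cumulative probability using CDF:
P(X ≤ 17) = F(17) = 0.837029

(d) Range probability:
P(10 ≤ X ≤ 17) = P(X ≤ 17) - P(X ≤ 9)
                   = F(17) - F(9)
                   = 0.837029 - 0.116195
                   = 0.720834

This means approximately 72.1% of outcomes fall in the interval [10, 17].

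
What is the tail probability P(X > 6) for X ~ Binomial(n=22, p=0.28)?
0.422552

We have X ~ Binomial(n=22, p=0.28).

P(X > 6) = 1 - P(X ≤ 6)
                = 1 - F(6)
                = 1 - 0.577448
                = 0.422552

So there's approximately a 42.3% chance that X exceeds 6.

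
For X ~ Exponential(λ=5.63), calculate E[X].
0.1776

We have X ~ Exponential(λ=5.63).

For an Exponential distribution with λ=5.63:
E[X] = 0.1776

This is the expected (average) value of X.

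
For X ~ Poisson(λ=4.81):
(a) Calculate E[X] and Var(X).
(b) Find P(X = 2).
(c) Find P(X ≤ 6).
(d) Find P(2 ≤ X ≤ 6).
(a) E[X] = 4.8100, Var(X) = 4.8100
(b) P(X = 2) = 0.094255
(c) P(X ≤ 6) = 0.789405
(d) P(2 ≤ X ≤ 6) = 0.742066

We have X ~ Poisson(λ=4.81).

(a) Moments:
E[X] = 4.8100
Var(X) = 4.8100
σ = √Var(X) = 2.1932

(b) Point probability using PMF:
P(X = 2) = 0.094255

(c) Cumulative probability using CDF:
P(X ≤ 6) = F(6) = 0.789405

(d) Range probability:
P(2 ≤ X ≤ 6) = P(X ≤ 6) - P(X ≤ 1)
                   = F(6) - F(1)
                   = 0.789405 - 0.047339
                   = 0.742066

This means approximately 74.2% of outcomes fall in the interval [2, 6].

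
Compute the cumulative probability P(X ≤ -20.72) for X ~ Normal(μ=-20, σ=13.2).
0.478250

We have X ~ Normal(μ=-20, σ=13.2).

The CDF gives us P(X ≤ k).

Using the CDF:
P(X ≤ -20.72) = 0.478250

This means there's approximately a 47.8% chance that X is at most -20.72.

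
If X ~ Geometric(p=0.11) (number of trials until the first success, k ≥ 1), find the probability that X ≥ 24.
0.068544

We have X ~ Geometric(p=0.11) (number of trials until the first success, k ≥ 1).

For discrete distributions, P(X ≥ 24) = 1 - P(X ≤ 23).

P(X ≤ 23) = 0.931456
P(X ≥ 24) = 1 - 0.931456 = 0.068544

So there's approximately a 6.9% chance that X is at least 24.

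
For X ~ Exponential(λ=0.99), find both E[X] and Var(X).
E[X] = 1.0101, Var(X) = 1.0203

We have X ~ Exponential(λ=0.99).

For an Exponential distribution with λ=0.99:

Expected value:
E[X] = 1.0101

Variance:
Var(X) = 1.0203

Standard deviation:
σ = √Var(X) = 1.0101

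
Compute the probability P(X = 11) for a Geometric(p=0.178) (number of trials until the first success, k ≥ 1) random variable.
0.025069

We have X ~ Geometric(p=0.178) (number of trials until the first success, k ≥ 1).

For a Geometric distribution, the PMF gives us the probability of each outcome.

Using the PMF formula:
P(X = 11) = 0.025069

Rounded to 4 decimal places: 0.0251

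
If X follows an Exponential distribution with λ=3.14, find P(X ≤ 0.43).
0.740812

We have X ~ Exponential(λ=3.14).

The CDF gives us P(X ≤ k).

Using the CDF:
P(X ≤ 0.43) = 0.740812

This means there's approximately a 74.1% chance that X is at most 0.43.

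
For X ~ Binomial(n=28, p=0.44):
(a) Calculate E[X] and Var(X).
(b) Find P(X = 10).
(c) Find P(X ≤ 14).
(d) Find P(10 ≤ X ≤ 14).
(a) E[X] = 12.3200, Var(X) = 6.8992
(b) P(X = 10) = 0.104700
(c) P(X ≤ 14) = 0.797176
(d) P(10 ≤ X ≤ 14) = 0.656035

We have X ~ Binomial(n=28, p=0.44).

(a) Moments:
E[X] = 12.3200
Var(X) = 6.8992
σ = √Var(X) = 2.6266

(b) Point probability using PMF:
P(X = 10) = 0.104700

(c) Cumulative probability using CDF:
P(X ≤ 14) = F(14) = 0.797176

(d) Range probability:
P(10 ≤ X ≤ 14) = P(X ≤ 14) - P(X ≤ 9)
                   = F(14) - F(9)
                   = 0.797176 - 0.141141
                   = 0.656035

This means approximately 65.6% of outcomes fall in the interval [10, 14].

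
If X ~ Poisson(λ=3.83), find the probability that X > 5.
0.188896

We have X ~ Poisson(λ=3.83).

P(X > 5) = 1 - P(X ≤ 5)
                = 1 - F(5)
                = 1 - 0.811104
                = 0.188896

So there's approximately a 18.9% chance that X exceeds 5.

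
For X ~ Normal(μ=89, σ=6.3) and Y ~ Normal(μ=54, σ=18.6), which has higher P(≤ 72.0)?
Y has higher probability (P(Y ≤ 72.0) = 0.8334 > P(X ≤ 72.0) = 0.0035)

Compute P(≤ 72.0) for each distribution:

X ~ Normal(μ=89, σ=6.3):
P(X ≤ 72.0) = 0.0035

Y ~ Normal(μ=54, σ=18.6):
P(Y ≤ 72.0) = 0.8334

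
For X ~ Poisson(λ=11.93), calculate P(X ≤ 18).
0.964341

We have X ~ Poisson(λ=11.93).

The CDF gives us P(X ≤ k).

Using the CDF:
P(X ≤ 18) = 0.964341

This means there's approximately a 96.4% chance that X is at most 18.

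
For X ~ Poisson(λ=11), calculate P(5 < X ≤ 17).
0.930290

We have X ~ Poisson(λ=11).

To find P(5 < X ≤ 17), we use:
P(5 < X ≤ 17) = P(X ≤ 17) - P(X ≤ 5)
                 = F(17) - F(5)
                 = 0.967809 - 0.037520
                 = 0.930290

So there's approximately a 93.0% chance that X falls in this range.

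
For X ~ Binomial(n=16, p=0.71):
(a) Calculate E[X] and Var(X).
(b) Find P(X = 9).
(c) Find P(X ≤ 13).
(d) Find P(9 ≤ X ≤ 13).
(a) E[X] = 11.3600, Var(X) = 3.2944
(b) P(X = 9) = 0.090477
(c) P(X ≤ 13) = 0.885096
(d) P(9 ≤ X ≤ 13) = 0.822964

We have X ~ Binomial(n=16, p=0.71).

(a) Moments:
E[X] = 11.3600
Var(X) = 3.2944
σ = √Var(X) = 1.8150

(b) Point probability using PMF:
P(X = 9) = 0.090477

(c) Cumulative probability using CDF:
P(X ≤ 13) = F(13) = 0.885096

(d) Range probability:
P(9 ≤ X ≤ 13) = P(X ≤ 13) - P(X ≤ 8)
                   = F(13) - F(8)
                   = 0.885096 - 0.062132
                   = 0.822964

This means approximately 82.3% of outcomes fall in the interval [9, 13].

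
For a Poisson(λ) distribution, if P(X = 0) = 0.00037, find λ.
λ = 7.9020

For a Poisson(λ) distribution, the PMF at 0 is:
P(X = 0) = λ^0 e^(-λ) / 0! = e^(-λ)

Given P(X = 0) = 0.00037:
e^(-λ) = 0.00037
-λ = ln(0.00037)
λ = -ln(0.00037) = 7.9020

Verification: e^(-7.9020) = 0.00037 ✓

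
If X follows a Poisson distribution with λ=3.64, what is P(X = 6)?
0.084809

We have X ~ Poisson(λ=3.64).

For a Poisson distribution, the PMF gives us the probability of each outcome.

Using the PMF formula:
P(X = 6) = 0.084809

Rounded to 4 decimal places: 0.0848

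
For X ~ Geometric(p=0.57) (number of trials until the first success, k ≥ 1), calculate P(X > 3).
0.079507

We have X ~ Geometric(p=0.57) (number of trials until the first success, k ≥ 1).

P(X > 3) = 1 - P(X ≤ 3)
                = 1 - F(3)
                = 1 - 0.920493
                = 0.079507

So there's approximately a 8.0% chance that X exceeds 3.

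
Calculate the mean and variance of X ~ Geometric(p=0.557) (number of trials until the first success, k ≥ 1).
E[X] = 1.7953, Var(X) = 1.4279

We have X ~ Geometric(p=0.557) (number of trials until the first success, k ≥ 1).

For a Geometric distribution with p=0.557 (number of trials until the first success, k ≥ 1):

Expected value:
E[X] = 1.7953

Variance:
Var(X) = 1.4279

Standard deviation:
σ = √Var(X) = 1.1949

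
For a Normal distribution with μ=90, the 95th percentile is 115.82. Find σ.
σ = 15.6974

For X ~ Normal(μ, σ), the p-th percentile satisfies x = μ + z_p × σ,
where z_p = Φ⁻¹(p) is the standard normal quantile.

Step 1: z_{0.95} = Φ⁻¹(0.95) = 1.6449

Step 2: Solve for σ:
115.82 = 90 + 1.6449 × σ
σ = (115.82 - 90) / 1.6449
σ = 25.82 / 1.6449
σ = 15.6974

Verification: μ + z × σ = 90 + 1.6449 × 15.6974 = 115.82 ✓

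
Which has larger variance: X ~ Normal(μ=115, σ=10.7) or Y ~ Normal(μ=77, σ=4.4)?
X has larger variance (114.4900 > 19.3600)

Compute the variance for each distribution:

X ~ Normal(μ=115, σ=10.7):
Var(X) = 114.4900

Y ~ Normal(μ=77, σ=4.4):
Var(Y) = 19.3600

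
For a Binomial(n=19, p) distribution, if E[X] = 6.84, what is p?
p = 0.36

For a Binomial(n, p) distribution:
E[X] = n × p

Given n = 19 and E[X] = 6.84:
6.84 = 19 × p
p = 6.84 / 19 = 0.36

Verification: Binomial(19, 0.36) has E[X] = 6.84 ✓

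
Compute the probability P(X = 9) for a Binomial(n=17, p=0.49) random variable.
0.181180

We have X ~ Binomial(n=17, p=0.49).

For a Binomial distribution, the PMF gives us the probability of each outcome.

Using the PMF formula:
P(X = 9) = 0.181180

Rounded to 4 decimal places: 0.1812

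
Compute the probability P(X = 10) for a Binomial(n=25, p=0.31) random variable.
0.102503

We have X ~ Binomial(n=25, p=0.31).

For a Binomial distribution, the PMF gives us the probability of each outcome.

Using the PMF formula:
P(X = 10) = 0.102503

Rounded to 4 decimal places: 0.1025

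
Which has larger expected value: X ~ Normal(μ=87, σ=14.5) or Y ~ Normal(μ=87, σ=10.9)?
They have equal mean (87.0000)

Compute the expected value for each distribution:

X ~ Normal(μ=87, σ=14.5):
E[X] = 87.0000

Y ~ Normal(μ=87, σ=10.9):
E[Y] = 87.0000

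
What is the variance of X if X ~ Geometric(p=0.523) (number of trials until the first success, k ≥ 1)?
1.7439

We have X ~ Geometric(p=0.523) (number of trials until the first success, k ≥ 1).

For a Geometric distribution with p=0.523 (number of trials until the first success, k ≥ 1):
Var(X) = 1.7439

The variance measures the spread of the distribution around the mean.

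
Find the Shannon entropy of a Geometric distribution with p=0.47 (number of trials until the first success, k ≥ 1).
1.4709 nats

We have X ~ Geometric(p=0.47) (number of trials until the first success, k ≥ 1).

The Shannon entropy measures the uncertainty or information content of the distribution.

For a Geometric distribution with p=0.47 (number of trials until the first success, k ≥ 1):
H(X) = 1.4709 nats

(In bits, this would be 2.1221 bits.)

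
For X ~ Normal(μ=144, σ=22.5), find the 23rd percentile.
127.3759

We have X ~ Normal(μ=144, σ=22.5).

We want to find x such that P(X ≤ x) = 0.23.

This is the 23rd percentile, which means 23% of values fall below this point.

Using the inverse CDF (quantile function):
x = F⁻¹(0.23) = 127.3759

Verification: P(X ≤ 127.3759) = 0.23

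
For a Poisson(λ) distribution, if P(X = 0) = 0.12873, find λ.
λ = 2.0500

For a Poisson(λ) distribution, the PMF at 0 is:
P(X = 0) = λ^0 e^(-λ) / 0! = e^(-λ)

Given P(X = 0) = 0.12873:
e^(-λ) = 0.12873
-λ = ln(0.12873)
λ = -ln(0.12873) = 2.0500

Verification: e^(-2.0500) = 0.12873 ✓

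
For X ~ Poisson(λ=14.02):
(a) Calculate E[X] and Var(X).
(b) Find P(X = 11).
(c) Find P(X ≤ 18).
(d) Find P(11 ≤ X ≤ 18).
(a) E[X] = 14.0200, Var(X) = 14.0200
(b) P(X = 11) = 0.083997
(c) P(X ≤ 18) = 0.881531
(d) P(11 ≤ X ≤ 18) = 0.707171

We have X ~ Poisson(λ=14.02).

(a) Moments:
E[X] = 14.0200
Var(X) = 14.0200
σ = √Var(X) = 3.7443

(b) Point probability using PMF:
P(X = 11) = 0.083997

(c) Cumulative probability using CDF:
P(X ≤ 18) = F(18) = 0.881531

(d) Range probability:
P(11 ≤ X ≤ 18) = P(X ≤ 18) - P(X ≤ 10)
                   = F(18) - F(10)
                   = 0.881531 - 0.174359
                   = 0.707171

This means approximately 70.7% of outcomes fall in the interval [11, 18].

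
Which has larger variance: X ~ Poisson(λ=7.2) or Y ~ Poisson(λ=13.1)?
Y has larger variance (13.1000 > 7.2000)

Compute the variance for each distribution:

X ~ Poisson(λ=7.2):
Var(X) = 7.2000

Y ~ Poisson(λ=13.1):
Var(Y) = 13.1000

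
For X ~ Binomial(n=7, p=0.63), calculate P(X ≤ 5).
0.798674

We have X ~ Binomial(n=7, p=0.63).

The CDF gives us P(X ≤ k).

Using the CDF:
P(X ≤ 5) = 0.798674

This means there's approximately a 79.9% chance that X is at most 5.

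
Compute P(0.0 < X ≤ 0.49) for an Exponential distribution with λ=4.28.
0.877200

We have X ~ Exponential(λ=4.28).

To find P(0.0 < X ≤ 0.49), we use:
P(0.0 < X ≤ 0.49) = P(X ≤ 0.49) - P(X ≤ 0.0)
                 = F(0.49) - F(0.0)
                 = 0.877200 - 0.000000
                 = 0.877200

So there's approximately a 87.7% chance that X falls in this range.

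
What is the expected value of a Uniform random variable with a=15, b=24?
19.5000

We have X ~ Uniform(a=15, b=24).

For a Uniform distribution with a=15, b=24:
E[X] = 19.5000

This is the expected (average) value of X.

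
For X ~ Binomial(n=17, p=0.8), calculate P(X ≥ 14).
0.548876

We have X ~ Binomial(n=17, p=0.8).

For discrete distributions, P(X ≥ 14) = 1 - P(X ≤ 13).

P(X ≤ 13) = 0.451124
P(X ≥ 14) = 1 - 0.451124 = 0.548876

So there's approximately a 54.9% chance that X is at least 14.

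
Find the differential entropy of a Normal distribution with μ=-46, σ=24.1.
4.6012 nats

We have X ~ Normal(μ=-46, σ=24.1).

The differential entropy measures the uncertainty or information content of the distribution.

For a Normal distribution with μ=-46, σ=24.1:
h(X) = 4.6012 nats

(In bits, this would be 6.6381 bits.)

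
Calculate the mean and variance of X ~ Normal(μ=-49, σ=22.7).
E[X] = -49.0000, Var(X) = 515.2900

We have X ~ Normal(μ=-49, σ=22.7).

For a Normal distribution with μ=-49, σ=22.7:

Expected value:
E[X] = -49.0000

Variance:
Var(X) = 515.2900

Standard deviation:
σ = √Var(X) = 22.7000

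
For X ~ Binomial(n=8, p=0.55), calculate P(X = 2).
0.070333

We have X ~ Binomial(n=8, p=0.55).

For a Binomial distribution, the PMF gives us the probability of each outcome.

Using the PMF formula:
P(X = 2) = 0.070333

Rounded to 4 decimal places: 0.0703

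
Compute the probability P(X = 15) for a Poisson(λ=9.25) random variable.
0.022825

We have X ~ Poisson(λ=9.25).

For a Poisson distribution, the PMF gives us the probability of each outcome.

Using the PMF formula:
P(X = 15) = 0.022825

Rounded to 4 decimal places: 0.0228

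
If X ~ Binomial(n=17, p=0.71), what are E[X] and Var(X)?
E[X] = 12.0700, Var(X) = 3.5003

We have X ~ Binomial(n=17, p=0.71).

For a Binomial distribution with n=17, p=0.71:

Expected value:
E[X] = 12.0700

Variance:
Var(X) = 3.5003

Standard deviation:
σ = √Var(X) = 1.8709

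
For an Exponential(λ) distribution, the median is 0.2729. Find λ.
λ = 2.5399

For X ~ Exponential(λ), the CDF is F(x) = 1 - e^(-λx).
The median m satisfies F(m) = 0.5:
1 - e^(-λm) = 0.5
e^(-λm) = 0.5
λm = ln(2)
m = ln(2) / λ

Given m = 0.2729:
λ = ln(2) / 0.2729 = 0.693147 / 0.2729 = 2.5399

Verification: ln(2) / 2.5399 = 0.2729 ✓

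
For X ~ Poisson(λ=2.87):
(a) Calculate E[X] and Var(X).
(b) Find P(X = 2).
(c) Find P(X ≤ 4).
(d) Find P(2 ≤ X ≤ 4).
(a) E[X] = 2.8700, Var(X) = 2.8700
(b) P(X = 2) = 0.233512
(c) P(X ≤ 4) = 0.836614
(d) P(2 ≤ X ≤ 4) = 0.617189

We have X ~ Poisson(λ=2.87).

(a) Moments:
E[X] = 2.8700
Var(X) = 2.8700
σ = √Var(X) = 1.6941

(b) Point probability using PMF:
P(X = 2) = 0.233512

(c) Cumulative probability using CDF:
P(X ≤ 4) = F(4) = 0.836614

(d) Range probability:
P(2 ≤ X ≤ 4) = P(X ≤ 4) - P(X ≤ 1)
                   = F(4) - F(1)
                   = 0.836614 - 0.219425
                   = 0.617189

This means approximately 61.7% of outcomes fall in the interval [2, 4].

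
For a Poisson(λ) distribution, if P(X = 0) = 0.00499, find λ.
λ = 5.3003

For a Poisson(λ) distribution, the PMF at 0 is:
P(X = 0) = λ^0 e^(-λ) / 0! = e^(-λ)

Given P(X = 0) = 0.00499:
e^(-λ) = 0.00499
-λ = ln(0.00499)
λ = -ln(0.00499) = 5.3003

Verification: e^(-5.3003) = 0.00499 ✓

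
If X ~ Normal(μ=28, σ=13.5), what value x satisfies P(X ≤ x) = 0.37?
23.5200

We have X ~ Normal(μ=28, σ=13.5).

We want to find x such that P(X ≤ x) = 0.37.

This is the 37th percentile, which means 37% of values fall below this point.

Using the inverse CDF (quantile function):
x = F⁻¹(0.37) = 23.5200

Verification: P(X ≤ 23.5200) = 0.37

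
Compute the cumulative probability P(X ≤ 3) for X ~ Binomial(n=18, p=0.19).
0.544562

We have X ~ Binomial(n=18, p=0.19).

The CDF gives us P(X ≤ k).

Using the CDF:
P(X ≤ 3) = 0.544562

This means there's approximately a 54.5% chance that X is at most 3.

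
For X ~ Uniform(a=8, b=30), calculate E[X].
19.0000

We have X ~ Uniform(a=8, b=30).

For a Uniform distribution with a=8, b=30:
E[X] = 19.0000

This is the expected (average) value of X.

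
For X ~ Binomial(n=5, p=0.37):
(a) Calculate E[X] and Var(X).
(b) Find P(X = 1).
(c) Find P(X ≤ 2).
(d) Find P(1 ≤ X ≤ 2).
(a) E[X] = 1.8500, Var(X) = 1.1655
(b) P(X = 1) = 0.291430
(c) P(X ≤ 2) = 0.732988
(d) P(1 ≤ X ≤ 2) = 0.633744

We have X ~ Binomial(n=5, p=0.37).

(a) Moments:
E[X] = 1.8500
Var(X) = 1.1655
σ = √Var(X) = 1.0796

(b) Point probability using PMF:
P(X = 1) = 0.291430

(c) Cumulative probability using CDF:
P(X ≤ 2) = F(2) = 0.732988

(d) Range probability:
P(1 ≤ X ≤ 2) = P(X ≤ 2) - P(X ≤ 0)
                   = F(2) - F(0)
                   = 0.732988 - 0.099244
                   = 0.633744

This means approximately 63.4% of outcomes fall in the interval [1, 2].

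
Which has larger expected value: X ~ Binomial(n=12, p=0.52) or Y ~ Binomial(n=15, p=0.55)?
Y has larger mean (8.2500 > 6.2400)

Compute the expected value for each distribution:

X ~ Binomial(n=12, p=0.52):
E[X] = 6.2400

Y ~ Binomial(n=15, p=0.55):
E[Y] = 8.2500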